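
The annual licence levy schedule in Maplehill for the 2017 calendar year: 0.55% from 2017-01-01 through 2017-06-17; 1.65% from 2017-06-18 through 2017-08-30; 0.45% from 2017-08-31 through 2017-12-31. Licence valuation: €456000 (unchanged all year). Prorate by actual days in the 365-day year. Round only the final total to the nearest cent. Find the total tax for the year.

2017-01-01 to 2017-06-17: 168 days at 0.55% → €456000 × 0.55% × 168/365 = €1154.3671
2017-06-18 to 2017-08-30: 74 days at 1.65% → €456000 × 1.65% × 74/365 = €1525.4137
2017-08-31 to 2017-12-31: 123 days at 0.45% → €456000 × 0.45% × 123/365 = €691.4959
Total = €3371.2767

€3371.28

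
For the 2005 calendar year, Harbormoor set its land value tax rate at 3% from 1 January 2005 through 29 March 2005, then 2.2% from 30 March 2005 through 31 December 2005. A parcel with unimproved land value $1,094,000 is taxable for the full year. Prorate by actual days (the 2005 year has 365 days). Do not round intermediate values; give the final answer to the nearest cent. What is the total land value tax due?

$26,178.07

1 January – 29 March 2005: 88 days at 3% → $1,094,000 × 3% × 88/365 = $7,912.7671
30 March – 31 December 2005: 277 days at 2.2% → $1,094,000 × 2.2% × 277/365 = $18,265.3041
Total = $26,178.0712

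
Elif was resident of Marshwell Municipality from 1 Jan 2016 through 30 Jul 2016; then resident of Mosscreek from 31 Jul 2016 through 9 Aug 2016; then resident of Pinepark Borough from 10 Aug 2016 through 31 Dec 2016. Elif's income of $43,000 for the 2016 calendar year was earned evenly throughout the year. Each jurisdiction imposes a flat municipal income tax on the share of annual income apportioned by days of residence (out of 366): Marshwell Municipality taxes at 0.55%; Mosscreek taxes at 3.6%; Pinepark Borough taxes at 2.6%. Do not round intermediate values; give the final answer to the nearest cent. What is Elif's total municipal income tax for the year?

Marshwell Municipality, 1 Jan – 30 Jul 2016: 212 days → $43,000 × 0.55% × 212/366 = $136.9891
Mosscreek, 31 Jul – 9 Aug 2016: 10 days → $43,000 × 3.6% × 10/366 = $42.2951
Pinepark Borough, 10 Aug – 31 Dec 2016: 144 days → $43,000 × 2.6% × 144/366 = $439.8689
Total = $619.1530

$619.15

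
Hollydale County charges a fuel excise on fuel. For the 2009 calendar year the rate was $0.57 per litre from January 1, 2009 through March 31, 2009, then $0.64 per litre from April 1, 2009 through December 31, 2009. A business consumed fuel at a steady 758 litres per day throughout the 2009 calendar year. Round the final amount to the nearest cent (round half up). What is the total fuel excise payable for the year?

$172293.40

January 1 – March 31, 2009: 90 days × 758 litres/day = 68,220 litres at $0.57/litre → $38885.40
April 1 – December 31, 2009: 275 days × 758 litres/day = 208,450 litres at $0.64/litre → $133408.00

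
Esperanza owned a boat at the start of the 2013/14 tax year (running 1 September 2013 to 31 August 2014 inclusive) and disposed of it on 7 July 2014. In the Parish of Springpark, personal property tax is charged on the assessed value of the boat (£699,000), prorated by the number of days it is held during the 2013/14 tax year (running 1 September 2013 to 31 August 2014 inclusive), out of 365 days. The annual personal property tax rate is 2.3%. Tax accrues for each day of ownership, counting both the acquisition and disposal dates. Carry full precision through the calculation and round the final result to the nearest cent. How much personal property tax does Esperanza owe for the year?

Days held (1 September 2013 – 7 July 2014): 310 out of 365
Tax = £699,000 × 2.3% × 310/365 = £13,654.4384

£13,654.44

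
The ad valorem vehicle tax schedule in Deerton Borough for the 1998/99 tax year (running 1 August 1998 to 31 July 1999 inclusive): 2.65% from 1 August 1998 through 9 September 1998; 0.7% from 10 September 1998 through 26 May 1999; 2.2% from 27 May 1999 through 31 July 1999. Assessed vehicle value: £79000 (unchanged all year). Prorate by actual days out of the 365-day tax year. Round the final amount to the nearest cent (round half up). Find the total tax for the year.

1 August – 9 September 1998: 40 days at 2.65% → £79000 × 2.65% × 40/365 = £229.4247
10 September 1998 – 26 May 1999: 259 days at 0.7% → £79000 × 0.7% × 259/365 = £392.4027
27 May – 31 July 1999: 66 days at 2.2% → £79000 × 2.2% × 66/365 = £314.2685
Total = £936.0959

£936.10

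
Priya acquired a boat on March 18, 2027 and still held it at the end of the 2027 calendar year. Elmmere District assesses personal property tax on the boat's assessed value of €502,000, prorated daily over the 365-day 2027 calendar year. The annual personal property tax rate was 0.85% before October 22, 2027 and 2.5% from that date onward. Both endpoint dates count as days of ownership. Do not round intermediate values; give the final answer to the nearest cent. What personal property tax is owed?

March 18 – October 21, 2027: 218 days at 0.85% → €502,000 × 0.85% × 218/365 = €2,548.5096
October 22 – December 31, 2027: 71 days at 2.5% → €502,000 × 2.5% × 71/365 = €2,441.2329
Total = €4,989.7425

€4,989.74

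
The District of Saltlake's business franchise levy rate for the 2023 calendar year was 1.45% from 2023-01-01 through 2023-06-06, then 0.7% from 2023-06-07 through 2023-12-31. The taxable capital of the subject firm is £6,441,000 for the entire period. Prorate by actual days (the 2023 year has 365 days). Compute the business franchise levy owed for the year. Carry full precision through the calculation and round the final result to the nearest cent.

2023-01-01 to 2023-06-06: 157 days at 1.45% → £6,441,000 × 1.45% × 157/365 = £40,172.4288
2023-06-07 to 2023-12-31: 208 days at 0.7% → £6,441,000 × 0.7% × 208/365 = £25,693.4137
Total = £65,865.8425

£65,865.84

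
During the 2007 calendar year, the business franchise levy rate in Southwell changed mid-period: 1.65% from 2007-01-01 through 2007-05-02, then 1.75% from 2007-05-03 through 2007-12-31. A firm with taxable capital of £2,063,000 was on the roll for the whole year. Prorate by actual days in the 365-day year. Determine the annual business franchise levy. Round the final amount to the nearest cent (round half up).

2007-01-01 to 2007-05-02: 122 days at 1.65% → £2,063,000 × 1.65% × 122/365 = £11,377.5863
2007-05-03 to 2007-12-31: 243 days at 1.75% → £2,063,000 × 1.75% × 243/365 = £24,035.3630
Total = £35,412.9493

£35,412.95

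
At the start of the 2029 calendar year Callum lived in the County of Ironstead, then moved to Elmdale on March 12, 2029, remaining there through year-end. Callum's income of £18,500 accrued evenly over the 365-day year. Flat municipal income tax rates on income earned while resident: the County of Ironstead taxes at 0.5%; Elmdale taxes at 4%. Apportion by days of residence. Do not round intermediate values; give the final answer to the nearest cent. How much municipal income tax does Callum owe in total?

£615.82

The County of Ironstead, January 1 – March 11, 2029: 70 days → £18,500 × 0.5% × 70/365 = £17.7397
Elmdale, March 12 – December 31, 2029: 295 days → £18,500 × 4% × 295/365 = £598.0822
Total = £615.8219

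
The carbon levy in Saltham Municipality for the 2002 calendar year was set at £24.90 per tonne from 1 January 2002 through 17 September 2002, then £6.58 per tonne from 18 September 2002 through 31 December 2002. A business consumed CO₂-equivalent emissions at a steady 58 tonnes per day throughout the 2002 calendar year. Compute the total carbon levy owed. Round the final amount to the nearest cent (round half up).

£415,564.20

1 January – 17 September 2002: 260 days × 58 tonnes/day = 15,080 tonnes at £24.90/tonne → £375,492.00
18 September – 31 December 2002: 105 days × 58 tonnes/day = 6,090 tonnes at £6.58/tonne → £40,072.20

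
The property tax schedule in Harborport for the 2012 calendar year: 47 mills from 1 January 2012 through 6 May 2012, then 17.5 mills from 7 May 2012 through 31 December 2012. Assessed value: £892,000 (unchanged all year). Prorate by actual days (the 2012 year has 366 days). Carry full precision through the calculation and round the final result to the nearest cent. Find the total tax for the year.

1 January – 6 May 2012: 127 days at 47 mills → £892,000 × 4.7% × 127/366 = £14,547.3989
7 May – 31 December 2012: 239 days at 17.5 mills → £892,000 × 1.75% × 239/366 = £10,193.4153
Total = £24,740.8142

£24,740.81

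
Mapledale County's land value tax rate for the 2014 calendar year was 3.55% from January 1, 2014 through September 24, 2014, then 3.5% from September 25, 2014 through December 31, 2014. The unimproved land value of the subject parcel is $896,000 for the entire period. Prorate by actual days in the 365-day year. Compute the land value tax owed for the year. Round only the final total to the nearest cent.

$31,687.72

January 1 – September 24, 2014: 267 days at 3.55% → $896,000 × 3.55% × 267/365 = $23,267.7699
September 25 – December 31, 2014: 98 days at 3.5% → $896,000 × 3.5% × 98/365 = $8,419.9452
Total = $31,687.7151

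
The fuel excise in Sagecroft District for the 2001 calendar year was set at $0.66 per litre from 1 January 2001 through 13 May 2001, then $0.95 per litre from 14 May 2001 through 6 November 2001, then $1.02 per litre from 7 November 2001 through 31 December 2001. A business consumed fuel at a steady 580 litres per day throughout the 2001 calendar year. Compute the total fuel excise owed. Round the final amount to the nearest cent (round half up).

$180,977.40

1 January – 13 May 2001: 133 days × 580 litres/day = 77,140 litres at $0.66/litre → $50,912.40
14 May – 6 November 2001: 177 days × 580 litres/day = 102,660 litres at $0.95/litre → $97,527.00
7 November – 31 December 2001: 55 days × 580 litres/day = 31,900 litres at $1.02/litre → $32,538.00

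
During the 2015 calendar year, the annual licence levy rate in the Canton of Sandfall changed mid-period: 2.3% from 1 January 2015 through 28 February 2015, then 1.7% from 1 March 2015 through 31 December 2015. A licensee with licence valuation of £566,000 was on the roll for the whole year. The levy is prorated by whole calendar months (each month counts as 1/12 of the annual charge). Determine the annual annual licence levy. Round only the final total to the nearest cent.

£10,188.00

1 January – 28 February 2015: 2 months at 2.3% → £566,000 × 2.3% × 2/12 = £2,169.6667
1 March – 31 December 2015: 10 months at 1.7% → £566,000 × 1.7% × 10/12 = £8,018.3333
Total = £10,188.0000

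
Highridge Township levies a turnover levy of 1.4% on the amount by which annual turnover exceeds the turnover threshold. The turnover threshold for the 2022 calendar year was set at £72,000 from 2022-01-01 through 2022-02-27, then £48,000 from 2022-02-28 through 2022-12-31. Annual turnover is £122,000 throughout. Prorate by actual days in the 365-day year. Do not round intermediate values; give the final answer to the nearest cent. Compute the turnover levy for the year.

2022-01-01 to 2022-02-27: 58 days, exemption £72,000 → (£122,000 − £72,000) × 1.4% × 58/365 = £111.2329
2022-02-28 to 2022-12-31: 307 days, exemption £48,000 → (£122,000 − £48,000) × 1.4% × 307/365 = £871.3753
Total = £982.6082

£982.61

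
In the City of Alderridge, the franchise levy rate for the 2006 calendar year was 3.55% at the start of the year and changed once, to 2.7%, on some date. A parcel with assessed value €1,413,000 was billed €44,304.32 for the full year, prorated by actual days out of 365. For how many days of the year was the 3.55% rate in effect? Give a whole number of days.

Let d = days at the first rate; then 365 − d days at the second rate.
€1,413,000 × [3.55%·d + 2.7%·(365−d)] / 365 = €44,304.32
Solving gives d = 187, so the new rate took effect on July 7, 2006.

187 days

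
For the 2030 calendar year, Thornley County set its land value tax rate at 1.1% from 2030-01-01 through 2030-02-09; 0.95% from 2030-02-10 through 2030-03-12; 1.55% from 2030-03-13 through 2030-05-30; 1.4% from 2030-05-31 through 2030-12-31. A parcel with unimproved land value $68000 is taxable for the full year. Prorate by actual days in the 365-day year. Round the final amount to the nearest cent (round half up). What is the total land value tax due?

2030-01-01 to 2030-02-09: 40 days at 1.1% → $68000 × 1.1% × 40/365 = $81.9726
2030-02-10 to 2030-03-12: 31 days at 0.95% → $68000 × 0.95% × 31/365 = $54.8658
2030-03-13 to 2030-05-30: 79 days at 1.55% → $68000 × 1.55% × 79/365 = $228.1260
2030-05-31 to 2030-12-31: 215 days at 1.4% → $68000 × 1.4% × 215/365 = $560.7671
Total = $925.7315

$925.73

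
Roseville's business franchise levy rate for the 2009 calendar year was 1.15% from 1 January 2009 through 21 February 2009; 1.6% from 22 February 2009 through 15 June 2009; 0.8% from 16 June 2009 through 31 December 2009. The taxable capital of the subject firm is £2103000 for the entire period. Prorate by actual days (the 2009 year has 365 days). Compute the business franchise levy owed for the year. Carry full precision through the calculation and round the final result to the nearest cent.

£23127.24

1 January – 21 February 2009: 52 days at 1.15% → £2103000 × 1.15% × 52/365 = £3445.4630
22 February – 15 June 2009: 114 days at 1.6% → £2103000 × 1.6% × 114/365 = £10509.2384
16 June – 31 December 2009: 199 days at 0.8% → £2103000 × 0.8% × 199/365 = £9172.5370
Total = £23127.2384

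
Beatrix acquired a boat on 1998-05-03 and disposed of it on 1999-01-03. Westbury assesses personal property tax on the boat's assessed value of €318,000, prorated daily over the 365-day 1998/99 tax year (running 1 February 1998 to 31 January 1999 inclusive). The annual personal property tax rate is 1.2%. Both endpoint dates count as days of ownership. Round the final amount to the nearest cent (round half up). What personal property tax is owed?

€2,571.88

Days held (1998-05-03 to 1999-01-03): 246 out of 365
Tax = €318,000 × 1.2% × 246/365 = €2,571.8795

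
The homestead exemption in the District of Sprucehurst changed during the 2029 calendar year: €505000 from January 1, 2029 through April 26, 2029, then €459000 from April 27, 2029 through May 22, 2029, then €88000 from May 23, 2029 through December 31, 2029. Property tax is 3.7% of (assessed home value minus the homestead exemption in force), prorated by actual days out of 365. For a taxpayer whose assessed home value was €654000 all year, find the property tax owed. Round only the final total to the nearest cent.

January 1 – April 26, 2029: 116 days, exemption €505000 → (€654000 − €505000) × 3.7% × 116/365 = €1752.0767
April 27 – May 22, 2029: 26 days, exemption €459000 → (€654000 − €459000) × 3.7% × 26/365 = €513.9452
May 23 – December 31, 2029: 223 days, exemption €88000 → (€654000 − €88000) × 3.7% × 223/365 = €12794.7014
Total = €15060.7233

€15060.72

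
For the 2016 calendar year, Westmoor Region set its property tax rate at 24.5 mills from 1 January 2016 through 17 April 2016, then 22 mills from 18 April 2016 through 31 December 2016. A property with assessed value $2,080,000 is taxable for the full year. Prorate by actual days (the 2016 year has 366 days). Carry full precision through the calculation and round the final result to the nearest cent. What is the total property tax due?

1 January – 17 April 2016: 108 days at 24.5 mills → $2,080,000 × 2.45% × 108/366 = $15,037.3770
18 April – 31 December 2016: 258 days at 22 mills → $2,080,000 × 2.2% × 258/366 = $32,257.0492
Total = $47,294.4262

$47,294.43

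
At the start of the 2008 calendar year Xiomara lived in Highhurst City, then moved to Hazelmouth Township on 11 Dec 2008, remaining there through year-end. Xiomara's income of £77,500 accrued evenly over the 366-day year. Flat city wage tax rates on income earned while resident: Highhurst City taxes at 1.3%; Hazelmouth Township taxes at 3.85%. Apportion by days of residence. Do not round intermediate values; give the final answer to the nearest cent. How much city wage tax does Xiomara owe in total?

£1,120.89

Highhurst City, 1 Jan – 10 Dec 2008: 345 days → £77,500 × 1.3% × 345/366 = £949.6926
Hazelmouth Township, 11 Dec – 31 Dec 2008: 21 days → £77,500 × 3.85% × 21/366 = £171.1988
Total = £1,120.8914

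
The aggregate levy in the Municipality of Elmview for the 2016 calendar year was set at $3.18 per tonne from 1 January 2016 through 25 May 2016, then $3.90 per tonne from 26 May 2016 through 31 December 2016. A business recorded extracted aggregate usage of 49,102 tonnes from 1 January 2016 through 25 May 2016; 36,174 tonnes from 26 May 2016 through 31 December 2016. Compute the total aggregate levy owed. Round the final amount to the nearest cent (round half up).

$297,222.96

1 January – 25 May 2016: 49,102 tonnes at $3.18/tonne → $156,144.36
26 May – 31 December 2016: 36,174 tonnes at $3.90/tonne → $141,078.60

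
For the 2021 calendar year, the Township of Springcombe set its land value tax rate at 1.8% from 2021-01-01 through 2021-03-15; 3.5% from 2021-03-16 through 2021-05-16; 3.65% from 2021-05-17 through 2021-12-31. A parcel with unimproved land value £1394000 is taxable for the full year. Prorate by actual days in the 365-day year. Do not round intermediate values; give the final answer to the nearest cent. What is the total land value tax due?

2021-01-01 to 2021-03-15: 74 days at 1.8% → £1394000 × 1.8% × 74/365 = £5087.1452
2021-03-16 to 2021-05-16: 62 days at 3.5% → £1394000 × 3.5% × 62/365 = £8287.6164
2021-05-17 to 2021-12-31: 229 days at 3.65% → £1394000 × 3.65% × 229/365 = £31922.6000
Total = £45297.3616

£45297.36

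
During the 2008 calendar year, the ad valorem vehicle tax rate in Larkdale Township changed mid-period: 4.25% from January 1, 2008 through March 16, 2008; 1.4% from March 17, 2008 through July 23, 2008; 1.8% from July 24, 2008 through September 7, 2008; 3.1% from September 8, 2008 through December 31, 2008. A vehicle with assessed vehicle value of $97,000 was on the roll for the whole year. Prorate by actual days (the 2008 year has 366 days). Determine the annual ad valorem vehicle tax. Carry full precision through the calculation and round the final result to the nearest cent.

$2,498.94

January 1 – March 16, 2008: 76 days at 4.25% → $97,000 × 4.25% × 76/366 = $856.0383
March 17 – July 23, 2008: 129 days at 1.4% → $97,000 × 1.4% × 129/366 = $478.6393
July 24 – September 7, 2008: 46 days at 1.8% → $97,000 × 1.8% × 46/366 = $219.4426
September 8 – December 31, 2008: 115 days at 3.1% → $97,000 × 3.1% × 115/366 = $944.8224
Total = $2,498.9426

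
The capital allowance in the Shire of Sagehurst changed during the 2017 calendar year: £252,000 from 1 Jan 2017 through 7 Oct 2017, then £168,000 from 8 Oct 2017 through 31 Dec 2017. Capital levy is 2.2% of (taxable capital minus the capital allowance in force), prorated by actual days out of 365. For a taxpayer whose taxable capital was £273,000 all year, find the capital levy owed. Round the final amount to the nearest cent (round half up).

£892.36

1 Jan – 7 Oct 2017: 280 days, exemption £252,000 → (£273,000 − £252,000) × 2.2% × 280/365 = £354.4110
8 Oct – 31 Dec 2017: 85 days, exemption £168,000 → (£273,000 − £168,000) × 2.2% × 85/365 = £537.9452
Total = £892.3562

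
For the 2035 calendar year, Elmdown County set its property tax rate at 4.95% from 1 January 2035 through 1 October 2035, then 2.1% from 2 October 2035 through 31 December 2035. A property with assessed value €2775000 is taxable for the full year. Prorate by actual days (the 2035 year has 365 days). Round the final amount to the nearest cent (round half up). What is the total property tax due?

€117644.79

1 January – 1 October 2035: 274 days at 4.95% → €2775000 × 4.95% × 274/365 = €103115.9589
2 October – 31 December 2035: 91 days at 2.1% → €2775000 × 2.1% × 91/365 = €14528.8356
Total = €117644.7945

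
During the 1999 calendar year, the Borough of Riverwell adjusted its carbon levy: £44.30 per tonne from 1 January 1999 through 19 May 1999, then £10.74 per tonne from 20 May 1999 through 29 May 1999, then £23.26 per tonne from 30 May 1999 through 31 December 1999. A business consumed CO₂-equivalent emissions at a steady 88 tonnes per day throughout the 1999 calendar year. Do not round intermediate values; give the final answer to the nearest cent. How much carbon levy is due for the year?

£993454.88

1 January – 19 May 1999: 139 days × 88 tonnes/day = 12,232 tonnes at £44.30/tonne → £541877.60
20 May – 29 May 1999: 10 days × 88 tonnes/day = 880 tonnes at £10.74/tonne → £9451.20
30 May – 31 December 1999: 216 days × 88 tonnes/day = 19,008 tonnes at £23.26/tonne → £442126.08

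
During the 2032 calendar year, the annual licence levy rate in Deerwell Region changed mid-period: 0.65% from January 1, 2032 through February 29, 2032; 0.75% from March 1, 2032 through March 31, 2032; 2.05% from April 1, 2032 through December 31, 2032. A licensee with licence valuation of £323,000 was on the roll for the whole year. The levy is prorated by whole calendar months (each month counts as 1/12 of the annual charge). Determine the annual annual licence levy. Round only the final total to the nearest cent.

January 1 – February 29, 2032: 2 months at 0.65% → £323,000 × 0.65% × 2/12 = £349.9167
March 1 – March 31, 2032: 1 month at 0.75% → £323,000 × 0.75% × 1/12 = £201.8750
April 1 – December 31, 2032: 9 months at 2.05% → £323,000 × 2.05% × 9/12 = £4,966.1250
Total = £5,517.9167

£5,517.92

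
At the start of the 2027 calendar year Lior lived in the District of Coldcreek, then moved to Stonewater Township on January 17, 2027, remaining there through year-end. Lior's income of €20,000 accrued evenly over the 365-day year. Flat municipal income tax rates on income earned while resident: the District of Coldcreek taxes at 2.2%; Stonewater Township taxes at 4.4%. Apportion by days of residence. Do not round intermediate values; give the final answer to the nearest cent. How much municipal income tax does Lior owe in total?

€860.71

The District of Coldcreek, January 1 – January 16, 2027: 16 days → €20,000 × 2.2% × 16/365 = €19.2877
Stonewater Township, January 17 – December 31, 2027: 349 days → €20,000 × 4.4% × 349/365 = €841.4247
Total = €860.7123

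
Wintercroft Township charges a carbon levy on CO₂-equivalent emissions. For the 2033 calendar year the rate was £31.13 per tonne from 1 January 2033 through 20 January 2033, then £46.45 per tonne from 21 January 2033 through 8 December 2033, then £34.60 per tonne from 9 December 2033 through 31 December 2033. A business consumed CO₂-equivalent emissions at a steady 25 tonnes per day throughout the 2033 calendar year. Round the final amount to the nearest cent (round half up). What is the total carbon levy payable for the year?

£409,382.50

1 January – 20 January 2033: 20 days × 25 tonnes/day = 500 tonnes at £31.13/tonne → £15,565.00
21 January – 8 December 2033: 322 days × 25 tonnes/day = 8,050 tonnes at £46.45/tonne → £373,922.50
9 December – 31 December 2033: 23 days × 25 tonnes/day = 575 tonnes at £34.60/tonne → £19,895.00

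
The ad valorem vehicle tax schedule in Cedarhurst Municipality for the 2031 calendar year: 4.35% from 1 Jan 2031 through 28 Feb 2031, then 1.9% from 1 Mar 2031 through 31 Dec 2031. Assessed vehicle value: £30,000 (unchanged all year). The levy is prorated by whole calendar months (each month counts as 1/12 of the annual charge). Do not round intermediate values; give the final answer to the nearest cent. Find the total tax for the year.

£692.50

1 Jan – 28 Feb 2031: 2 months at 4.35% → £30,000 × 4.35% × 2/12 = £217.5000
1 Mar – 31 Dec 2031: 10 months at 1.9% → £30,000 × 1.9% × 10/12 = £475.0000
Total = £692.5000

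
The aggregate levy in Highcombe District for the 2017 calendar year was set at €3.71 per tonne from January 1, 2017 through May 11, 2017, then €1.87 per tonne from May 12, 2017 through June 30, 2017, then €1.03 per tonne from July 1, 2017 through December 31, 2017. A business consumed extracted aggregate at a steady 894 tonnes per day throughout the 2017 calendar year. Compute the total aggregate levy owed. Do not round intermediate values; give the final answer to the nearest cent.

January 1 – May 11, 2017: 131 days × 894 tonnes/day = 117,114 tonnes at €3.71/tonne → €434,492.94
May 12 – June 30, 2017: 50 days × 894 tonnes/day = 44,700 tonnes at €1.87/tonne → €83,589.00
July 1 – December 31, 2017: 184 days × 894 tonnes/day = 164,496 tonnes at €1.03/tonne → €169,430.88

€687,512.82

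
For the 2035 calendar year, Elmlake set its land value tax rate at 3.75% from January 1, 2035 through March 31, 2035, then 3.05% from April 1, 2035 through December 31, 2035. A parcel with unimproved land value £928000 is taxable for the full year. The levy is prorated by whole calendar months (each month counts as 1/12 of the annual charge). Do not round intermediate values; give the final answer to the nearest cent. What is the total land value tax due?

January 1 – March 31, 2035: 3 months at 3.75% → £928000 × 3.75% × 3/12 = £8700.0000
April 1 – December 31, 2035: 9 months at 3.05% → £928000 × 3.05% × 9/12 = £21228.0000
Total = £29928.0000

£29928.00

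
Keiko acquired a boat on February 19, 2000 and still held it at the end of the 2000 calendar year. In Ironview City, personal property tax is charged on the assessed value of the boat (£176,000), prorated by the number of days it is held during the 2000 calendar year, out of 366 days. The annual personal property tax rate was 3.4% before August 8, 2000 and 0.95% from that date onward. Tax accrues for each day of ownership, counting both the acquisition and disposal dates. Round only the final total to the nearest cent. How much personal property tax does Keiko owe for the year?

£3,462.78

February 19 – August 7, 2000: 171 days at 3.4% → £176,000 × 3.4% × 171/366 = £2,795.8033
August 8 – December 31, 2000: 146 days at 0.95% → £176,000 × 0.95% × 146/366 = £666.9727
Total = £3,462.7760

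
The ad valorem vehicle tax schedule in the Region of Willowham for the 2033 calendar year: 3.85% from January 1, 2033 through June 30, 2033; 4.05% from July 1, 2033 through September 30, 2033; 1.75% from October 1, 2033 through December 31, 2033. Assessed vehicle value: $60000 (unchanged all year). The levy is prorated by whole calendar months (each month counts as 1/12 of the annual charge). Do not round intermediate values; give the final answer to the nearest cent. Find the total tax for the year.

January 1 – June 30, 2033: 6 months at 3.85% → $60000 × 3.85% × 6/12 = $1155.0000
July 1 – September 30, 2033: 3 months at 4.05% → $60000 × 4.05% × 3/12 = $607.5000
October 1 – December 31, 2033: 3 months at 1.75% → $60000 × 1.75% × 3/12 = $262.5000
Total = $2025.0000

$2025.00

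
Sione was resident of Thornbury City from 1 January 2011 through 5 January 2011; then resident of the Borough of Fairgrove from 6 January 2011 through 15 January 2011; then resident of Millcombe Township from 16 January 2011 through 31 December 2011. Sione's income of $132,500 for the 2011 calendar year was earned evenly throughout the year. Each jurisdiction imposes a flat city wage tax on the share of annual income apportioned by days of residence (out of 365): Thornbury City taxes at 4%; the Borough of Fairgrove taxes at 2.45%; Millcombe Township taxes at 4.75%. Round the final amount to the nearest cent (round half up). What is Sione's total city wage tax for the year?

$6,196.64

Thornbury City, 1 January – 5 January 2011: 5 days → $132,500 × 4% × 5/365 = $72.6027
The Borough of Fairgrove, 6 January – 15 January 2011: 10 days → $132,500 × 2.45% × 10/365 = $88.9384
Millcombe Township, 16 January – 31 December 2011: 350 days → $132,500 × 4.75% × 350/365 = $6,035.1027
Total = $6,196.6438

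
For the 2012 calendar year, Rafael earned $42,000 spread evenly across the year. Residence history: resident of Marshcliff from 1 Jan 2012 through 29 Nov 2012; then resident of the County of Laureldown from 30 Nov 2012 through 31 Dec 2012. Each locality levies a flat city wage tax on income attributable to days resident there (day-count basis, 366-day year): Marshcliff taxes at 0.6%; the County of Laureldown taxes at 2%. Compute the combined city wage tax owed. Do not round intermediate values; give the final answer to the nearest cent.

Marshcliff, 1 Jan – 29 Nov 2012: 334 days → $42,000 × 0.6% × 334/366 = $229.9672
The County of Laureldown, 30 Nov – 31 Dec 2012: 32 days → $42,000 × 2% × 32/366 = $73.4426
Total = $303.4098

$303.41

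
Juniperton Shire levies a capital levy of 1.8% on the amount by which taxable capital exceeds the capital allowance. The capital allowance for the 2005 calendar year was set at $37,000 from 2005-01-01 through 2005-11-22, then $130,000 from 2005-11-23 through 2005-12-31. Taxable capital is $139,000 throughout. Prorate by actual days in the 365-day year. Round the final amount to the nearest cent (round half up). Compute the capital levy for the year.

2005-01-01 to 2005-11-22: 326 days, exemption $37,000 → ($139,000 − $37,000) × 1.8% × 326/365 = $1,639.8247
2005-11-23 to 2005-12-31: 39 days, exemption $130,000 → ($139,000 − $130,000) × 1.8% × 39/365 = $17.3096
Total = $1,657.1342

$1,657.13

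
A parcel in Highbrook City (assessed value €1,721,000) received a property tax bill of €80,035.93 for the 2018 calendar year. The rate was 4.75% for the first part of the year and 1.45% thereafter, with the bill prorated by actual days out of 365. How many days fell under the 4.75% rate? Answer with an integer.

354 days

Let d = days at the first rate; then 365 − d days at the second rate.
€1,721,000 × [4.75%·d + 1.45%·(365−d)] / 365 = €80,035.93
Solving gives d = 354, so the new rate took effect on December 21, 2018.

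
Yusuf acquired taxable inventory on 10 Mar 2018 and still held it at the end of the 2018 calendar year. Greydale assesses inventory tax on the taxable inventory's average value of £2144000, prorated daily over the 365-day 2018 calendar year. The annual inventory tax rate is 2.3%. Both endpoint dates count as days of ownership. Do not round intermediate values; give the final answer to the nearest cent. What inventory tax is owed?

£40125.11

Days held (10 Mar – 31 Dec 2018): 297 out of 365
Tax = £2144000 × 2.3% × 297/365 = £40125.1068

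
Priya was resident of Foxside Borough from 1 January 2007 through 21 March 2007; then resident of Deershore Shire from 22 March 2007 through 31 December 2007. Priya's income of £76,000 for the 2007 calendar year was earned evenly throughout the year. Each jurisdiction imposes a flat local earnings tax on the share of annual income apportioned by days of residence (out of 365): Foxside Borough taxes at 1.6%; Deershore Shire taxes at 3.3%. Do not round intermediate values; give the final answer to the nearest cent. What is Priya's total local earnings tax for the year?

£2,224.82

Foxside Borough, 1 January – 21 March 2007: 80 days → £76,000 × 1.6% × 80/365 = £266.5205
Deershore Shire, 22 March – 31 December 2007: 285 days → £76,000 × 3.3% × 285/365 = £1,958.3014
Total = £2,224.8219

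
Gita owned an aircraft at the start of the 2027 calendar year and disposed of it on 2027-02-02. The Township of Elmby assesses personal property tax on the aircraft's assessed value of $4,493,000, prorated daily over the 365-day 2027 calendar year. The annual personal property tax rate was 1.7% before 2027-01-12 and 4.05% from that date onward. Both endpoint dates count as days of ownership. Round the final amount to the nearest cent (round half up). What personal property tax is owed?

2027-01-01 to 2027-01-11: 11 days at 1.7% → $4,493,000 × 1.7% × 11/365 = $2,301.8932
2027-01-12 to 2027-02-02: 22 days at 4.05% → $4,493,000 × 4.05% × 22/365 = $10,967.8438
Total = $13,269.7370

$13,269.74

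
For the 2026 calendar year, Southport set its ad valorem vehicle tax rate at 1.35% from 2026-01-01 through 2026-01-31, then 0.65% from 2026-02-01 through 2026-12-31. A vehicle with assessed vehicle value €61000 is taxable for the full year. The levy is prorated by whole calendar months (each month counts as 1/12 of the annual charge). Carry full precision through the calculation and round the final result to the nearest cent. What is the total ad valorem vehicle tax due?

€432.08

2026-01-01 to 2026-01-31: 1 month at 1.35% → €61000 × 1.35% × 1/12 = €68.6250
2026-02-01 to 2026-12-31: 11 months at 0.65% → €61000 × 0.65% × 11/12 = €363.4583
Total = €432.0833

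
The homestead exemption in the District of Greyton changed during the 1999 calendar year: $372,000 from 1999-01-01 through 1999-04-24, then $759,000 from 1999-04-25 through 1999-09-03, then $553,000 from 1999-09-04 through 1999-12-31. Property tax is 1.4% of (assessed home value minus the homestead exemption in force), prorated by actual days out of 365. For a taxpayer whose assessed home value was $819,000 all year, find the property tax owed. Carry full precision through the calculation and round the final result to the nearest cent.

$3,472.46

1999-01-01 to 1999-04-24: 114 days, exemption $372,000 → ($819,000 − $372,000) × 1.4% × 114/365 = $1,954.5534
1999-04-25 to 1999-09-03: 132 days, exemption $759,000 → ($819,000 − $759,000) × 1.4% × 132/365 = $303.7808
1999-09-04 to 1999-12-31: 119 days, exemption $553,000 → ($819,000 − $553,000) × 1.4% × 119/365 = $1,214.1260
Total = $3,472.4603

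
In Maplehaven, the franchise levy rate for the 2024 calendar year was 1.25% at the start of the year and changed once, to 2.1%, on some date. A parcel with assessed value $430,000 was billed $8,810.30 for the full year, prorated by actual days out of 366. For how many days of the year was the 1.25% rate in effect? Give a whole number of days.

Let d = days at the first rate; then 366 − d days at the second rate.
$430,000 × [1.25%·d + 2.1%·(366−d)] / 366 = $8,810.30
Solving gives d = 22, so the new rate took effect on January 23, 2024.

22 days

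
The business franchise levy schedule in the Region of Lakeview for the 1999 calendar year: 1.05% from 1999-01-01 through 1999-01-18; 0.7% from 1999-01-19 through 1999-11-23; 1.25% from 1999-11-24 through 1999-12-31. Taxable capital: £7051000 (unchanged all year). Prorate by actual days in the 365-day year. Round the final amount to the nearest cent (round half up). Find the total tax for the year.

£54611.44

1999-01-01 to 1999-01-18: 18 days at 1.05% → £7051000 × 1.05% × 18/365 = £3651.0658
1999-01-19 to 1999-11-23: 309 days at 0.7% → £7051000 × 0.7% × 309/365 = £41784.4192
1999-11-24 to 1999-12-31: 38 days at 1.25% → £7051000 × 1.25% × 38/365 = £9175.9589
Total = £54611.4438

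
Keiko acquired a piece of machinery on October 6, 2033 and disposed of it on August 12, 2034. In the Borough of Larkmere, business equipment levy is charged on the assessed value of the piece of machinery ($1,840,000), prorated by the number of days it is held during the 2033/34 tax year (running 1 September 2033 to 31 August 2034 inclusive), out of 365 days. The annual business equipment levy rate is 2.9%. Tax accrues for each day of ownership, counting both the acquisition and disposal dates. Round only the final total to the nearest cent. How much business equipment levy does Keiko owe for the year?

Days held (October 6, 2033 – August 12, 2034): 311 out of 365
Tax = $1,840,000 × 2.9% × 311/365 = $45,465.6438

$45,465.64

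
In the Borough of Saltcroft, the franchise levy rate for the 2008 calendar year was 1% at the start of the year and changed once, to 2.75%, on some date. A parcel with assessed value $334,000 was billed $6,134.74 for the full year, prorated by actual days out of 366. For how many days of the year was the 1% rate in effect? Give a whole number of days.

191 days

Let d = days at the first rate; then 366 − d days at the second rate.
$334,000 × [1%·d + 2.75%·(366−d)] / 366 = $6,134.74
Solving gives d = 191, so the new rate took effect on July 10, 2008.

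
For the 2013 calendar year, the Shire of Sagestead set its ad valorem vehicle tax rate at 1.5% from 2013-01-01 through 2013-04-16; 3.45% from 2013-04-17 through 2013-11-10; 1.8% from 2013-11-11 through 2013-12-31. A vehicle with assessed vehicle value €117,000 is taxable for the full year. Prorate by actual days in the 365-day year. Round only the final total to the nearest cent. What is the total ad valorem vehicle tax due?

€3,104.19

2013-01-01 to 2013-04-16: 106 days at 1.5% → €117,000 × 1.5% × 106/365 = €509.6712
2013-04-17 to 2013-11-10: 208 days at 3.45% → €117,000 × 3.45% × 208/365 = €2,300.2521
2013-11-11 to 2013-12-31: 51 days at 1.8% → €117,000 × 1.8% × 51/365 = €294.2630
Total = €3,104.1863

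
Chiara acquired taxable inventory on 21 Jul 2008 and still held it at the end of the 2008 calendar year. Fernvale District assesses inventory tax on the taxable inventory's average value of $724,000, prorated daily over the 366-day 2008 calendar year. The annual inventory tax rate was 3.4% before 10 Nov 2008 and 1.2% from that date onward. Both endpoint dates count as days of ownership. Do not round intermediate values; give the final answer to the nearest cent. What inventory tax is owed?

$8,767.13

21 Jul – 9 Nov 2008: 112 days at 3.4% → $724,000 × 3.4% × 112/366 = $7,532.7650
10 Nov – 31 Dec 2008: 52 days at 1.2% → $724,000 × 1.2% × 52/366 = $1,234.3607
Total = $8,767.1257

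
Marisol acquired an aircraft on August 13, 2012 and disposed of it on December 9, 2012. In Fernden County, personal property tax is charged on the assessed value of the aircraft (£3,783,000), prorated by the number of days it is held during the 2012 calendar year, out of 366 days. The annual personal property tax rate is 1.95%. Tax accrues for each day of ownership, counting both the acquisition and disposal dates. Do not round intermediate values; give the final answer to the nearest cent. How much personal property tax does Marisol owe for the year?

Days held (August 13 – December 9, 2012): 119 out of 366
Tax = £3,783,000 × 1.95% × 119/366 = £23,984.8402

£23,984.84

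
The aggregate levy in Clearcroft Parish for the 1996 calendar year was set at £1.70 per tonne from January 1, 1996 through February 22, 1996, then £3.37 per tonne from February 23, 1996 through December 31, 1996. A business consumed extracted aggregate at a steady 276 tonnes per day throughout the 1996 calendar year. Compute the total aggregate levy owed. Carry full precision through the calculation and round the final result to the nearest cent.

January 1 – February 22, 1996: 53 days × 276 tonnes/day = 14,628 tonnes at £1.70/tonne → £24,867.60
February 23 – December 31, 1996: 313 days × 276 tonnes/day = 86,388 tonnes at £3.37/tonne → £291,127.56

£315,995.16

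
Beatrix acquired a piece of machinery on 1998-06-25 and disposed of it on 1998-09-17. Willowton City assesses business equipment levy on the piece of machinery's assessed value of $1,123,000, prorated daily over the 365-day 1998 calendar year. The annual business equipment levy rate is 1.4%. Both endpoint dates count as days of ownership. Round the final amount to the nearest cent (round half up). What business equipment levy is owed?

$3,661.29

Days held (1998-06-25 to 1998-09-17): 85 out of 365
Tax = $1,123,000 × 1.4% × 85/365 = $3,661.2877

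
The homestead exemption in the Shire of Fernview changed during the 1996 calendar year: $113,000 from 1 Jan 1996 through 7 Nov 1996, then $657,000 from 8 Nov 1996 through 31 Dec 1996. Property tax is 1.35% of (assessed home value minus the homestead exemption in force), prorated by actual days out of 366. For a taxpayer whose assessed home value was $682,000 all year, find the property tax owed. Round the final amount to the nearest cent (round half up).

1 Jan – 7 Nov 1996: 312 days, exemption $113,000 → ($682,000 − $113,000) × 1.35% × 312/366 = $6,548.1639
8 Nov – 31 Dec 1996: 54 days, exemption $657,000 → ($682,000 − $657,000) × 1.35% × 54/366 = $49.7951
Total = $6,597.9590

$6,597.96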